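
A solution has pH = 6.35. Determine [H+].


[H+] = 10^(-pH)
[H+] = 10^(-6.35)
[H+] = 4.467e-07 M

4.467e-07 M


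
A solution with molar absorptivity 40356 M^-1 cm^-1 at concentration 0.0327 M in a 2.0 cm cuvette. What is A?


A = epsilon * c * l
A = 40356 * 0.0327 * 2.0
A = 2639.2824

2639.2824


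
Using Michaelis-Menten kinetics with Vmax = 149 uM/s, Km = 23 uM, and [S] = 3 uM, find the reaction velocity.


v = Vmax * [S] / (Km + [S])
v = 149 * 3 / (23 + 3)
v = 17.1923 uM/s

17.1923 uM/s


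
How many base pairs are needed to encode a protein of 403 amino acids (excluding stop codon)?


Each amino acid = 1 codon = 3 bp
bp = 403 * 3 = 1209 bp

1209 bp


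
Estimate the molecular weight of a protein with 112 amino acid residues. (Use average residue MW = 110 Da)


MW = n_residues * 110 Da
MW = 112 * 110
MW = 12320 Da

12320 Da


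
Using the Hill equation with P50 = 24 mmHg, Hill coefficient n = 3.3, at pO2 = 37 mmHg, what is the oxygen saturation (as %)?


Y = pO2^n / (P50^n + pO2^n)
Y = 37^3.3 / (24^3.3 + 37^3.3)
Y = 80.67%

80.67%


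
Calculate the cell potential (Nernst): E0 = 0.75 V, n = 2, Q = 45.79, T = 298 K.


E = E0 - (RT/nF) * ln(Q)
E = 0.75 - (8.314 * 298 / (2 * 96485)) * ln(45.79)
E = 0.7009 V

0.7009 V


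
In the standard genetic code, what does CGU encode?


Standard genetic code lookup.
Codon CGU -> Arg

Arg


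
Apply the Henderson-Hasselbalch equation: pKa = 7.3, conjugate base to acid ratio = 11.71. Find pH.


pH = pKa + log10([A-]/[HA])
pH = 7.3 + log10(11.71)
pH = 8.3686

8.3686


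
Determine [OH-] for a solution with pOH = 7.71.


[OH-] = 10^(-pOH)
[OH-] = 10^(-7.71)
[OH-] = 1.950e-08 M

1.950e-08 M


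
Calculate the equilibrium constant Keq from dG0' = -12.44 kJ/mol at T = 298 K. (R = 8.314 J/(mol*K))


Keq = exp(-dG0 * 1000 / (R * T))
Keq = exp(-(-12.44) * 1000 / (8.314 * 298))
Keq = 151.5696

151.5696


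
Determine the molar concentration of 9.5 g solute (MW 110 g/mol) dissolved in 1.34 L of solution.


C = (mass / MW) / volume
C = (9.5 / 110) / 1.34
C = 0.0645 M

0.0645 M


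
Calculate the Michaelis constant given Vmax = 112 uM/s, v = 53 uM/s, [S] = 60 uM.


Km = [S] * (Vmax - v) / v
Km = 60 * (112 - 53) / 53
Km = 66.7925 uM

66.7925 uM


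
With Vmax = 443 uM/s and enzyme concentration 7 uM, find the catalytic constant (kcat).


kcat = Vmax / [E]t
kcat = 443 / 7
kcat = 63.2857 s^-1

63.2857 s^-1


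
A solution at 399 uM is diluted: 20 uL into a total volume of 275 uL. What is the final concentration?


C2 = C1 * V1 / V2
C2 = 399 * 20 / 275
C2 = 29.0182 uM

29.0182 uM


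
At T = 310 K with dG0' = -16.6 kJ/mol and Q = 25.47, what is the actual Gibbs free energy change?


dG = dG0' + RT * ln(Q) / 1000
dG = -16.6 + 8.314 * 310 * ln(25.47) / 1000
dG = -8.2559 kJ/mol

-8.2559 kJ/mol


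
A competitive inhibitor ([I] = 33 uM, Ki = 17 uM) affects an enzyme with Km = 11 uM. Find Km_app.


Km_app = Km * (1 + [I]/Ki)
Km_app = 11 * (1 + 33/17)
Km_app = 32.3529 uM

32.3529 uM


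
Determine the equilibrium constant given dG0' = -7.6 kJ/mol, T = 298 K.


Keq = exp(-dG0 * 1000 / (R * T))
Keq = exp(-(-7.6) * 1000 / (8.314 * 298))
Keq = 21.4885

21.4885


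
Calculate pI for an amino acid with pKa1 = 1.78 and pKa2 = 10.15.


pI = (pKa1 + pKa2) / 2
pI = (1.78 + 10.15) / 2
pI = 5.965

5.965


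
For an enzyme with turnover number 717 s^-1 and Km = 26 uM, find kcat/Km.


Catalytic efficiency = kcat / Km
= 717 / 26
= 27.5769 uM^-1*s^-1

27.5769 uM^-1*s^-1


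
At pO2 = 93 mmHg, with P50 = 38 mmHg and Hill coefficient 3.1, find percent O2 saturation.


Y = pO2^n / (P50^n + pO2^n)
Y = 93^3.1 / (38^3.1 + 93^3.1)
Y = 94.13%

94.13%


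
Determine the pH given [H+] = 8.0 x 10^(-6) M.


pH = -log10([H+])
pH = -log10(8.0 x 10^(-6))
pH = 5.0969

5.0969


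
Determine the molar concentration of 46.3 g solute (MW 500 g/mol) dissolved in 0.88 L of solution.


C = (mass / MW) / volume
C = (46.3 / 500) / 0.88
C = 0.1052 M

0.1052 M


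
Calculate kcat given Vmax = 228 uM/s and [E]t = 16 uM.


kcat = Vmax / [E]t
kcat = 228 / 16
kcat = 14.25 s^-1

14.25 s^-1


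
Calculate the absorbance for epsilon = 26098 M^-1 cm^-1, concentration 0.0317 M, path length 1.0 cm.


A = epsilon * c * l
A = 26098 * 0.0317 * 1.0
A = 827.3066

827.3066


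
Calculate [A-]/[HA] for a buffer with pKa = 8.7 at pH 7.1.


[A-]/[HA] = 10^(pH - pKa)
= 10^(7.1 - 8.7)
= 0.0251

0.0251


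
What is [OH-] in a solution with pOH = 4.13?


[OH-] = 10^(-pOH)
[OH-] = 10^(-4.13)
[OH-] = 7.413e-05 M

7.413e-05 M


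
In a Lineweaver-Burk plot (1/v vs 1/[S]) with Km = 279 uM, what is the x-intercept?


x-intercept = -1/Km
= -1/279
= -0.0036 1/uM

-0.0036 1/uM


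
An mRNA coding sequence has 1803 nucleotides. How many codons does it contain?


codons = nucleotides / 3
codons = 1803 / 3 = 601

601


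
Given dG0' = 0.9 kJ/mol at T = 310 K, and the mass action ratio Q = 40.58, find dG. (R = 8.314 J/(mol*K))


dG = dG0' + RT * ln(Q) / 1000
dG = 0.9 + 8.314 * 310 * ln(40.58) / 1000
dG = 10.4446 kJ/mol

10.4446 kJ/mol


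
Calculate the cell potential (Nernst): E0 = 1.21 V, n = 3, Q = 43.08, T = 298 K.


E = E0 - (RT/nF) * ln(Q)
E = 1.21 - (8.314 * 298 / (3 * 96485)) * ln(43.08)
E = 1.1778 V

1.1778 V


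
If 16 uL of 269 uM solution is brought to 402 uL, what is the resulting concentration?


C2 = C1 * V1 / V2
C2 = 269 * 16 / 402
C2 = 10.7065 uM

10.7065 uM


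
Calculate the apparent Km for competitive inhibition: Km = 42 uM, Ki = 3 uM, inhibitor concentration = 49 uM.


Km_app = Km * (1 + [I]/Ki)
Km_app = 42 * (1 + 49/3)
Km_app = 728.0 uM

728.0 uM


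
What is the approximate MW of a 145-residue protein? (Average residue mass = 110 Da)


MW = n_residues * 110 Da
MW = 145 * 110
MW = 15950 Da

15950 Da


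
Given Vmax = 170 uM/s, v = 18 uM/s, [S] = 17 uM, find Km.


Km = [S] * (Vmax - v) / v
Km = 17 * (170 - 18) / 18
Km = 143.5556 uM

143.5556 uM


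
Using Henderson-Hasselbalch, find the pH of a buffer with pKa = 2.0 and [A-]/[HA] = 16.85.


pH = pKa + log10([A-]/[HA])
pH = 2.0 + log10(16.85)
pH = 3.2266

3.2266


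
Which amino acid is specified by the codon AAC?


Standard genetic code lookup.
Codon AAC -> Asn

Asn


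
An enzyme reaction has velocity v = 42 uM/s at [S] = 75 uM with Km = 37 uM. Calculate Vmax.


Vmax = v * (Km + [S]) / [S]
Vmax = 42 * (37 + 75) / 75
Vmax = 62.72 uM/s

62.72 uM/s


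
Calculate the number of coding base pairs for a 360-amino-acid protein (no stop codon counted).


Each amino acid = 1 codon = 3 bp
bp = 360 * 3 = 1080 bp

1080 bp


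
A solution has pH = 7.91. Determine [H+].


[H+] = 10^(-pH)
[H+] = 10^(-7.91)
[H+] = 1.230e-08 M

1.230e-08 M


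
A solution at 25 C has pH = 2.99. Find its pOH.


pOH = 14 - pH
pOH = 14 - 2.99
pOH = 11.01

11.01


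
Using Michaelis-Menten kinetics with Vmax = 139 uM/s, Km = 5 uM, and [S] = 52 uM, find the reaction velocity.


v = Vmax * [S] / (Km + [S])
v = 139 * 52 / (5 + 52)
v = 126.807 uM/s

126.807 uM/s


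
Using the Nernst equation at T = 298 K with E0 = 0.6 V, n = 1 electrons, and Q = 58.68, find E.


E = E0 - (RT/nF) * ln(Q)
E = 0.6 - (8.314 * 298 / (1 * 96485)) * ln(58.68)
E = 0.4954 V

0.4954 V


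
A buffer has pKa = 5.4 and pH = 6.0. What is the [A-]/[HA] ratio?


[A-]/[HA] = 10^(pH - pKa)
= 10^(6.0 - 5.4)
= 3.9811

3.9811


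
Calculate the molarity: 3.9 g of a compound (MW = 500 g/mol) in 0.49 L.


C = (mass / MW) / volume
C = (3.9 / 500) / 0.49
C = 0.0159 M

0.0159 M


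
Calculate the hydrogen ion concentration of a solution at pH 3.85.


[H+] = 10^(-pH)
[H+] = 10^(-3.85)
[H+] = 1.413e-04 M

1.413e-04 M


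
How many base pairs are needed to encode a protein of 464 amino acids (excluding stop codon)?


Each amino acid = 1 codon = 3 bp
bp = 464 * 3 = 1392 bp

1392 bp


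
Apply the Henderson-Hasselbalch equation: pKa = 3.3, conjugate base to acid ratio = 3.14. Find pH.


pH = pKa + log10([A-]/[HA])
pH = 3.3 + log10(3.14)
pH = 3.7969

3.7969


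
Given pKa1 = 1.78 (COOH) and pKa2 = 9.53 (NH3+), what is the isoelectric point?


pI = (pKa1 + pKa2) / 2
pI = (1.78 + 9.53) / 2
pI = 5.655

5.655


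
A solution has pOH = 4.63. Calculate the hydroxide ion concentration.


[OH-] = 10^(-pOH)
[OH-] = 10^(-4.63)
[OH-] = 2.344e-05 M

2.344e-05 M


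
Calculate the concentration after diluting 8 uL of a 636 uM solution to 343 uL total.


C2 = C1 * V1 / V2
C2 = 636 * 8 / 343
C2 = 14.8338 uM

14.8338 uM


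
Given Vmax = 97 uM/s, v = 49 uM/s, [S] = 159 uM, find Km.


Km = [S] * (Vmax - v) / v
Km = 159 * (97 - 49) / 49
Km = 155.7551 uM

155.7551 uM


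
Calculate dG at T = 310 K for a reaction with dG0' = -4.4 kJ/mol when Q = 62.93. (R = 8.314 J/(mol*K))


dG = dG0' + RT * ln(Q) / 1000
dG = -4.4 + 8.314 * 310 * ln(62.93) / 1000
dG = 6.2754 kJ/mol

6.2754 kJ/mol


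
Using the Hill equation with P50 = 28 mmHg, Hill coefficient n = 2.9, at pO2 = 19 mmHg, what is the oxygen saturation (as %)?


Y = pO2^n / (P50^n + pO2^n)
Y = 19^2.9 / (28^2.9 + 19^2.9)
Y = 24.52%

24.52%


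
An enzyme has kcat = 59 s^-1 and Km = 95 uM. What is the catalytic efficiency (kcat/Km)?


Catalytic efficiency = kcat / Km
= 59 / 95
= 0.6211 uM^-1*s^-1

0.6211 uM^-1*s^-1


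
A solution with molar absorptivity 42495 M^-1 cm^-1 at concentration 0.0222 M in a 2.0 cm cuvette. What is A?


A = epsilon * c * l
A = 42495 * 0.0222 * 2.0
A = 1886.778

1886.778


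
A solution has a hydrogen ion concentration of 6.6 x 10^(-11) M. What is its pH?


pH = -log10([H+])
pH = -log10(6.6 x 10^(-11))
pH = 10.1805

10.1805


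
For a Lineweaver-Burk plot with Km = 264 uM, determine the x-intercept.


x-intercept = -1/Km
= -1/264
= -0.0038 1/uM

-0.0038 1/uM


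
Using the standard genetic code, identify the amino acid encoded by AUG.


Standard genetic code lookup.
Codon AUG -> Met (start)

Met (start)


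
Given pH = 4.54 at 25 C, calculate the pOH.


pOH = 14 - pH
pOH = 14 - 4.54
pOH = 9.46

9.46


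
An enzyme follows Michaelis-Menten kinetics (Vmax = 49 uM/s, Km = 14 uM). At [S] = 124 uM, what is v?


v = Vmax * [S] / (Km + [S])
v = 49 * 124 / (14 + 124)
v = 44.029 uM/s

44.029 uM/s


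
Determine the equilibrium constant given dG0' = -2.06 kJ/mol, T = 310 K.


Keq = exp(-dG0 * 1000 / (R * T))
Keq = exp(-(-2.06) * 1000 / (8.314 * 310))
Keq = 2.2239

2.2239


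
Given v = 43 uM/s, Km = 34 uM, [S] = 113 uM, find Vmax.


Vmax = v * (Km + [S]) / [S]
Vmax = 43 * (34 + 113) / 113
Vmax = 55.9381 uM/s

55.9381 uM/s


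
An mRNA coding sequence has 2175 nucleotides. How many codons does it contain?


codons = nucleotides / 3
codons = 2175 / 3 = 725

725


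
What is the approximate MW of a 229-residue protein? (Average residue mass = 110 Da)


MW = n_residues * 110 Da
MW = 229 * 110
MW = 25190 Da

25190 Da


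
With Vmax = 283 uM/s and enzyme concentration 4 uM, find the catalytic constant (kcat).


kcat = Vmax / [E]t
kcat = 283 / 4
kcat = 70.75 s^-1

70.75 s^-1


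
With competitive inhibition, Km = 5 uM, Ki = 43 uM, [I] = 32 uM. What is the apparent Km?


Km_app = Km * (1 + [I]/Ki)
Km_app = 5 * (1 + 32/43)
Km_app = 8.7209 uM

8.7209 uM


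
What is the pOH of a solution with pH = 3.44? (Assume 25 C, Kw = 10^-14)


pOH = 14 - pH
pOH = 14 - 3.44
pOH = 10.56

10.56


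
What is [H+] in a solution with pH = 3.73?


[H+] = 10^(-pH)
[H+] = 10^(-3.73)
[H+] = 1.862e-04 M

1.862e-04 M


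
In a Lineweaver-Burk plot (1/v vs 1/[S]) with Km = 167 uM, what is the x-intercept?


x-intercept = -1/Km
= -1/167
= -0.006 1/uM

-0.006 1/uM


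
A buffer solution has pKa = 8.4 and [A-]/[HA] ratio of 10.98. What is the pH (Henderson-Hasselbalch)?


pH = pKa + log10([A-]/[HA])
pH = 8.4 + log10(10.98)
pH = 9.4406

9.4406


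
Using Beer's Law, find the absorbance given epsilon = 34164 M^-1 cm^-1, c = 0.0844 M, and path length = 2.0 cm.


A = epsilon * c * l
A = 34164 * 0.0844 * 2.0
A = 5766.8832

5766.8832


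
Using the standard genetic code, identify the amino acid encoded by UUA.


Standard genetic code lookup.
Codon UUA -> Leu

Leu


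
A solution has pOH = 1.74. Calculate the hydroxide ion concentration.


[OH-] = 10^(-pOH)
[OH-] = 10^(-1.74)
[OH-] = 0.0182 M

0.0182 M


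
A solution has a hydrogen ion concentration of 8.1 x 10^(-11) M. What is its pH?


pH = -log10([H+])
pH = -log10(8.1 x 10^(-11))
pH = 10.0915

10.0915


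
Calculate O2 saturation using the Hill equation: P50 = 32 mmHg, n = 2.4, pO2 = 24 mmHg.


Y = pO2^n / (P50^n + pO2^n)
Y = 24^2.4 / (32^2.4 + 24^2.4)
Y = 33.39%

33.39%


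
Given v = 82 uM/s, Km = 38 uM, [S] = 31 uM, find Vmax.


Vmax = v * (Km + [S]) / [S]
Vmax = 82 * (38 + 31) / 31
Vmax = 182.5161 uM/s

182.5161 uM/s


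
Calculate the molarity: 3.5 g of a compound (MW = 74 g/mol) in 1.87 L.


C = (mass / MW) / volume
C = (3.5 / 74) / 1.87
C = 0.0253 M

0.0253 M


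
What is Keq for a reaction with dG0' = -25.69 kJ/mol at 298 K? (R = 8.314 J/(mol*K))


Keq = exp(-dG0 * 1000 / (R * T))
Keq = exp(-(-25.69) * 1000 / (8.314 * 298))
Keq = 31857.3236

31857.3236


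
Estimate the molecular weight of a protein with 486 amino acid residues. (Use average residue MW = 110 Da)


MW = n_residues * 110 Da
MW = 486 * 110
MW = 53460 Da

53460 Da


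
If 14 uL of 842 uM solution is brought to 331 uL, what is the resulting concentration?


C2 = C1 * V1 / V2
C2 = 842 * 14 / 331
C2 = 35.6133 uM

35.6133 uM


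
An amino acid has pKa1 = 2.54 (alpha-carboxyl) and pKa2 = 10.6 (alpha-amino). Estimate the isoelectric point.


pI = (pKa1 + pKa2) / 2
pI = (2.54 + 10.6) / 2
pI = 6.57

6.57


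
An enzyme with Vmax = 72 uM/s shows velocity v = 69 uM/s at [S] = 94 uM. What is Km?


Km = [S] * (Vmax - v) / v
Km = 94 * (72 - 69) / 69
Km = 4.087 uM

4.087 uM


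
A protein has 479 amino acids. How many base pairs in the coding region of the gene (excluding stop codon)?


Each amino acid = 1 codon = 3 bp
bp = 479 * 3 = 1437 bp

1437 bp


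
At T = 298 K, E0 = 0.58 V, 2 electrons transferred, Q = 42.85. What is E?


E = E0 - (RT/nF) * ln(Q)
E = 0.58 - (8.314 * 298 / (2 * 96485)) * ln(42.85)
E = 0.5318 V

0.5318 V


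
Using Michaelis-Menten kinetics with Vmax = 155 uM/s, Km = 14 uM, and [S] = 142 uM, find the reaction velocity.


v = Vmax * [S] / (Km + [S])
v = 155 * 142 / (14 + 142)
v = 141.0897 uM/s

141.0897 uM/s


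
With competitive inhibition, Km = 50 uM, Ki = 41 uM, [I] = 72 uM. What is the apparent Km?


Km_app = Km * (1 + [I]/Ki)
Km_app = 50 * (1 + 72/41)
Km_app = 137.8049 uM

137.8049 uM


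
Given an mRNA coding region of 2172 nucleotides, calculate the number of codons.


codons = nucleotides / 3
codons = 2172 / 3 = 724

724


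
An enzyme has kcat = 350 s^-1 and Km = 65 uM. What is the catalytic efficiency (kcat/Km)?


Catalytic efficiency = kcat / Km
= 350 / 65
= 5.3846 uM^-1*s^-1

5.3846 uM^-1*s^-1


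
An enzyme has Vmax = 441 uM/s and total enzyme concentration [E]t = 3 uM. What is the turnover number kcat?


kcat = Vmax / [E]t
kcat = 441 / 3
kcat = 147.0 s^-1

147.0 s^-1


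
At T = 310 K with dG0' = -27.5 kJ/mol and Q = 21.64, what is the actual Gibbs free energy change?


dG = dG0' + RT * ln(Q) / 1000
dG = -27.5 + 8.314 * 310 * ln(21.64) / 1000
dG = -19.5759 kJ/mol

-19.5759 kJ/mol


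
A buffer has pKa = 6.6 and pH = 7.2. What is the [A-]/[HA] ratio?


[A-]/[HA] = 10^(pH - pKa)
= 10^(7.2 - 6.6)
= 3.9811

3.9811


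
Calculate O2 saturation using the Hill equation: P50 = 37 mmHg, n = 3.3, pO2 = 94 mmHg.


Y = pO2^n / (P50^n + pO2^n)
Y = 94^3.3 / (37^3.3 + 94^3.3)
Y = 95.59%

95.59%


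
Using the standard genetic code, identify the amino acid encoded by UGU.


Standard genetic code lookup.
Codon UGU -> Cys

Cys


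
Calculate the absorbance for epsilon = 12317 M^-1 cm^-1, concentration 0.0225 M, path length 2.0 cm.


A = epsilon * c * l
A = 12317 * 0.0225 * 2.0
A = 554.265

554.265


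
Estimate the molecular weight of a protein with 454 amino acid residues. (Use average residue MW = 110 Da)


MW = n_residues * 110 Da
MW = 454 * 110
MW = 49940 Da

49940 Da


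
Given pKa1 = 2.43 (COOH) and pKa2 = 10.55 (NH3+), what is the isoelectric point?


pI = (pKa1 + pKa2) / 2
pI = (2.43 + 10.55) / 2
pI = 6.49

6.49


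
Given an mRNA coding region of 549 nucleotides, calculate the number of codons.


codons = nucleotides / 3
codons = 549 / 3 = 183

183


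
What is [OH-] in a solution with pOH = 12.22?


[OH-] = 10^(-pOH)
[OH-] = 10^(-12.22)
[OH-] = 6.026e-13 M

6.026e-13 M


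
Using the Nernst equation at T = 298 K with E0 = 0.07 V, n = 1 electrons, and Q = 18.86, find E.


E = E0 - (RT/nF) * ln(Q)
E = 0.07 - (8.314 * 298 / (1 * 96485)) * ln(18.86)
E = -0.0054 V

-0.0054 V


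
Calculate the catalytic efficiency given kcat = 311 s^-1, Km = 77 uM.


Catalytic efficiency = kcat / Km
= 311 / 77
= 4.039 uM^-1*s^-1

4.039 uM^-1*s^-1


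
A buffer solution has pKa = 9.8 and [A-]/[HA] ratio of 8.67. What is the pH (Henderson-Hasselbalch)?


pH = pKa + log10([A-]/[HA])
pH = 9.8 + log10(8.67)
pH = 10.738

10.738


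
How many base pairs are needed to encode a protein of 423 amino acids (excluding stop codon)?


Each amino acid = 1 codon = 3 bp
bp = 423 * 3 = 1269 bp

1269 bp


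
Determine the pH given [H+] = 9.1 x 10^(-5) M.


pH = -log10([H+])
pH = -log10(9.1 x 10^(-5))
pH = 4.041

4.041


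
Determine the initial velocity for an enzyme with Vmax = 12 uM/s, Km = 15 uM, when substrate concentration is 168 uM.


v = Vmax * [S] / (Km + [S])
v = 12 * 168 / (15 + 168)
v = 11.0164 uM/s

11.0164 uM/s


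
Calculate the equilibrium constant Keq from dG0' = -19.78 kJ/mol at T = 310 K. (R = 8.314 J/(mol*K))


Keq = exp(-dG0 * 1000 / (R * T))
Keq = exp(-(-19.78) * 1000 / (8.314 * 310))
Keq = 2152.9176

2152.9176


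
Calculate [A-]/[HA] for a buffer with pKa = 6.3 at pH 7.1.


[A-]/[HA] = 10^(pH - pKa)
= 10^(7.1 - 6.3)
= 6.3096

6.3096


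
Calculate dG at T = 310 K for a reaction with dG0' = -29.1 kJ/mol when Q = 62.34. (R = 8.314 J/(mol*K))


dG = dG0' + RT * ln(Q) / 1000
dG = -29.1 + 8.314 * 310 * ln(62.34) / 1000
dG = -18.4489 kJ/mol

-18.4489 kJ/mol


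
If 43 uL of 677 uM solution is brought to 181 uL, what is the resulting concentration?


C2 = C1 * V1 / V2
C2 = 677 * 43 / 181
C2 = 160.8343 uM

160.8343 uM


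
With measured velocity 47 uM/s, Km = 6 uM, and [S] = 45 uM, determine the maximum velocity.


Vmax = v * (Km + [S]) / [S]
Vmax = 47 * (6 + 45) / 45
Vmax = 53.2667 uM/s

53.2667 uM/s


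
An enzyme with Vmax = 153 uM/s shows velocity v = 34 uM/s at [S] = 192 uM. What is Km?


Km = [S] * (Vmax - v) / v
Km = 192 * (153 - 34) / 34
Km = 672.0 uM

672.0 uM


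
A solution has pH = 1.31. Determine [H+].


[H+] = 10^(-pH)
[H+] = 10^(-1.31)
[H+] = 0.049 M

0.049 M


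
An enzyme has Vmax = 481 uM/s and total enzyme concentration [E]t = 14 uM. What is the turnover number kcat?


kcat = Vmax / [E]t
kcat = 481 / 14
kcat = 34.3571 s^-1

34.3571 s^-1


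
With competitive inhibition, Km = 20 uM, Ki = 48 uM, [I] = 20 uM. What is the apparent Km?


Km_app = Km * (1 + [I]/Ki)
Km_app = 20 * (1 + 20/48)
Km_app = 28.3333 uM

28.3333 uM


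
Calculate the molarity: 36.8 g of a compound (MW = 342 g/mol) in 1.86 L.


C = (mass / MW) / volume
C = (36.8 / 342) / 1.86
C = 0.0579 M

0.0579 M


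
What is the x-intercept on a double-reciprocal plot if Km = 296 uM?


x-intercept = -1/Km
= -1/296
= -0.0034 1/uM

-0.0034 1/uM


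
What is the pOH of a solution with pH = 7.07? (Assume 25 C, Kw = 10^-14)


pOH = 14 - pH
pOH = 14 - 7.07
pOH = 6.93

6.93


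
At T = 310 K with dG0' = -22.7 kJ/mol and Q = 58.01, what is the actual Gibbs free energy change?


dG = dG0' + RT * ln(Q) / 1000
dG = -22.7 + 8.314 * 310 * ln(58.01) / 1000
dG = -12.2344 kJ/mol

-12.2344 kJ/mol


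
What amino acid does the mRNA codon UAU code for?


Standard genetic code lookup.
Codon UAU -> Tyr

Tyr


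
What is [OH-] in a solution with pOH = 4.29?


[OH-] = 10^(-pOH)
[OH-] = 10^(-4.29)
[OH-] = 5.129e-05 M

5.129e-05 M


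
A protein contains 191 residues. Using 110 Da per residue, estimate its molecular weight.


MW = n_residues * 110 Da
MW = 191 * 110
MW = 21010 Da

21010 Da


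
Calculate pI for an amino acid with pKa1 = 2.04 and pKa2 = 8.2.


pI = (pKa1 + pKa2) / 2
pI = (2.04 + 8.2) / 2
pI = 5.12

5.12


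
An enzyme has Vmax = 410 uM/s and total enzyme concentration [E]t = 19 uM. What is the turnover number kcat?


kcat = Vmax / [E]t
kcat = 410 / 19
kcat = 21.5789 s^-1

21.5789 s^-1


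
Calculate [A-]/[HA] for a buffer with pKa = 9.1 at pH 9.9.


[A-]/[HA] = 10^(pH - pKa)
= 10^(9.9 - 9.1)
= 6.3096

6.3096


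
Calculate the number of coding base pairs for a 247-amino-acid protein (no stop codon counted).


Each amino acid = 1 codon = 3 bp
bp = 247 * 3 = 741 bp

741 bp


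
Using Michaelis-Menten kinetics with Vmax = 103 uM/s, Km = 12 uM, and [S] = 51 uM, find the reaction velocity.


v = Vmax * [S] / (Km + [S])
v = 103 * 51 / (12 + 51)
v = 83.381 uM/s

83.381 uM/s


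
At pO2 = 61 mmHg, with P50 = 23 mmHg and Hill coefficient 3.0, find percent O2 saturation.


Y = pO2^n / (P50^n + pO2^n)
Y = 61^3.0 / (23^3.0 + 61^3.0)
Y = 94.91%

94.91%


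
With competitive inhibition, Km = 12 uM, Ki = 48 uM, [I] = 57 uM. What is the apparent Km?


Km_app = Km * (1 + [I]/Ki)
Km_app = 12 * (1 + 57/48)
Km_app = 26.25 uM

26.25 uM


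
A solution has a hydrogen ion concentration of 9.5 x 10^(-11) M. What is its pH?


pH = -log10([H+])
pH = -log10(9.5 x 10^(-11))
pH = 10.0223

10.0223


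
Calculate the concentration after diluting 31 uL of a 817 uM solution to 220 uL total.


C2 = C1 * V1 / V2
C2 = 817 * 31 / 220
C2 = 115.1227 uM

115.1227 uM


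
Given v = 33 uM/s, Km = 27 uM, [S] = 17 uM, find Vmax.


Vmax = v * (Km + [S]) / [S]
Vmax = 33 * (27 + 17) / 17
Vmax = 85.4118 uM/s

85.4118 uM/s


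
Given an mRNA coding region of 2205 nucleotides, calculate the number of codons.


codons = nucleotides / 3
codons = 2205 / 3 = 735

735


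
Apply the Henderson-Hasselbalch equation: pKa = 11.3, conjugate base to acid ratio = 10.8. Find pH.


pH = pKa + log10([A-]/[HA])
pH = 11.3 + log10(10.8)
pH = 12.3334

12.3334


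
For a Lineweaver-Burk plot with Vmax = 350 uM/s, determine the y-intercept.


y-intercept = 1/Vmax
= 1/350
= 0.0029 s/uM

0.0029 s/uM


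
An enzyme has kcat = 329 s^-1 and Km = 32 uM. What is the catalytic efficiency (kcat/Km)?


Catalytic efficiency = kcat / Km
= 329 / 32
= 10.2812 uM^-1*s^-1

10.2812 uM^-1*s^-1


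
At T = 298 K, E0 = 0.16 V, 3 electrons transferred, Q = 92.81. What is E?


E = E0 - (RT/nF) * ln(Q)
E = 0.16 - (8.314 * 298 / (3 * 96485)) * ln(92.81)
E = 0.1212 V

0.1212 V


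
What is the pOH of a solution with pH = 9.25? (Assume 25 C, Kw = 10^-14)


pOH = 14 - pH
pOH = 14 - 9.25
pOH = 4.75

4.75


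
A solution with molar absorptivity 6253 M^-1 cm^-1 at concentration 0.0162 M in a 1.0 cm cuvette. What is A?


A = epsilon * c * l
A = 6253 * 0.0162 * 1.0
A = 101.2986

101.2986


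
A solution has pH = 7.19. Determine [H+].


[H+] = 10^(-pH)
[H+] = 10^(-7.19)
[H+] = 6.457e-08 M

6.457e-08 M


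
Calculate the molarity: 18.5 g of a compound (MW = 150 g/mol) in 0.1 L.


C = (mass / MW) / volume
C = (18.5 / 150) / 0.1
C = 1.2333 M

1.2333 M


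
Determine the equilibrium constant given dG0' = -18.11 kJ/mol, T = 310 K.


Keq = exp(-dG0 * 1000 / (R * T))
Keq = exp(-(-18.11) * 1000 / (8.314 * 310))
Keq = 1126.2225

1126.2225


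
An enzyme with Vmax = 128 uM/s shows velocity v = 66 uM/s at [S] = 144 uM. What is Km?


Km = [S] * (Vmax - v) / v
Km = 144 * (128 - 66) / 66
Km = 135.2727 uM

135.2727 uM


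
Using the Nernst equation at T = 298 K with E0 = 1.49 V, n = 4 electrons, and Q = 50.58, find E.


E = E0 - (RT/nF) * ln(Q)
E = 1.49 - (8.314 * 298 / (4 * 96485)) * ln(50.58)
E = 1.4648 V

1.4648 V


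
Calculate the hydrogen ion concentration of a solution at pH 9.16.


[H+] = 10^(-pH)
[H+] = 10^(-9.16)
[H+] = 6.918e-10 M

6.918e-10 M


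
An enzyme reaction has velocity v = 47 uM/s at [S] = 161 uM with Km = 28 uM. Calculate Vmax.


Vmax = v * (Km + [S]) / [S]
Vmax = 47 * (28 + 161) / 161
Vmax = 55.1739 uM/s

55.1739 uM/s


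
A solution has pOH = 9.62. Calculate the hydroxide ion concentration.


[OH-] = 10^(-pOH)
[OH-] = 10^(-9.62)
[OH-] = 2.399e-10 M

2.399e-10 M


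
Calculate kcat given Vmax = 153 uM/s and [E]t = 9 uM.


kcat = Vmax / [E]t
kcat = 153 / 9
kcat = 17.0 s^-1

17.0 s^-1


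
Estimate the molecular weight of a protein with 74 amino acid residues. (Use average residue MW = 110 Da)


MW = n_residues * 110 Da
MW = 74 * 110
MW = 8140 Da

8140 Da


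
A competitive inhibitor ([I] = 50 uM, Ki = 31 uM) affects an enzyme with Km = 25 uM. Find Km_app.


Km_app = Km * (1 + [I]/Ki)
Km_app = 25 * (1 + 50/31)
Km_app = 65.3226 uM

65.3226 uM


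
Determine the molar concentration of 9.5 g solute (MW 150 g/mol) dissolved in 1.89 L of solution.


C = (mass / MW) / volume
C = (9.5 / 150) / 1.89
C = 0.0335 M

0.0335 M


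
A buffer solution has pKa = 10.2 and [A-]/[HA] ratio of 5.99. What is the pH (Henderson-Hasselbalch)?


pH = pKa + log10([A-]/[HA])
pH = 10.2 + log10(5.99)
pH = 10.9774

10.9774


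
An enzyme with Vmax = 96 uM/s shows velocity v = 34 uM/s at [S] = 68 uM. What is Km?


Km = [S] * (Vmax - v) / v
Km = 68 * (96 - 34) / 34
Km = 124.0 uM

124.0 uM


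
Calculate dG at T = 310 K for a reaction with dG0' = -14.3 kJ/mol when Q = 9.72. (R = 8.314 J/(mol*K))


dG = dG0' + RT * ln(Q) / 1000
dG = -14.3 + 8.314 * 310 * ln(9.72) / 1000
dG = -8.4387 kJ/mol

-8.4387 kJ/mol


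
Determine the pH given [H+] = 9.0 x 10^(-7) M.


pH = -log10([H+])
pH = -log10(9.0 x 10^(-7))
pH = 6.0458

6.0458


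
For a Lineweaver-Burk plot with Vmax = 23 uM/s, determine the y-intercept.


y-intercept = 1/Vmax
= 1/23
= 0.0435 s/uM

0.0435 s/uM


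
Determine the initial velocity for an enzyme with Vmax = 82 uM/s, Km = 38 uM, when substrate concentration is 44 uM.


v = Vmax * [S] / (Km + [S])
v = 82 * 44 / (38 + 44)
v = 44.0 uM/s

44.0 uM/s


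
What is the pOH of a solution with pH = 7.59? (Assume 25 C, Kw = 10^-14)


pOH = 14 - pH
pOH = 14 - 7.59
pOH = 6.41

6.41


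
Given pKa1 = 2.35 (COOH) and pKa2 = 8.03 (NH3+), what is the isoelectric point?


pI = (pKa1 + pKa2) / 2
pI = (2.35 + 8.03) / 2
pI = 5.19

5.19


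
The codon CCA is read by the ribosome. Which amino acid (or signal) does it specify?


Standard genetic code lookup.
Codon CCA -> Pro

Pro


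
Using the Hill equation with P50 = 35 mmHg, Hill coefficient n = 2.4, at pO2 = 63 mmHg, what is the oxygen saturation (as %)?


Y = pO2^n / (P50^n + pO2^n)
Y = 63^2.4 / (35^2.4 + 63^2.4)
Y = 80.39%

80.39%


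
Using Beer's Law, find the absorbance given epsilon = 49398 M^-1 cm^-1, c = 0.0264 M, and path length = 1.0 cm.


A = epsilon * c * l
A = 49398 * 0.0264 * 1.0
A = 1304.1072

1304.1072


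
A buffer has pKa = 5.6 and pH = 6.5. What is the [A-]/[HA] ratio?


[A-]/[HA] = 10^(pH - pKa)
= 10^(6.5 - 5.6)
= 7.9433

7.9433


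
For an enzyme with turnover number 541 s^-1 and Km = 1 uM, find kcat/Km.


Catalytic efficiency = kcat / Km
= 541 / 1
= 541.0 uM^-1*s^-1

541.0 uM^-1*s^-1


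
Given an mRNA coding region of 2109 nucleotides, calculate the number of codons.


codons = nucleotides / 3
codons = 2109 / 3 = 703

703


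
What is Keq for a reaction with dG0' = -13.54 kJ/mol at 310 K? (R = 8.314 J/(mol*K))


Keq = exp(-dG0 * 1000 / (R * T))
Keq = exp(-(-13.54) * 1000 / (8.314 * 310))
Keq = 191.2303

191.2303


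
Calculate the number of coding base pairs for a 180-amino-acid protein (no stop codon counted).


Each amino acid = 1 codon = 3 bp
bp = 180 * 3 = 540 bp

540 bp


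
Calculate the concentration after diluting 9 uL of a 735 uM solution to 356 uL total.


C2 = C1 * V1 / V2
C2 = 735 * 9 / 356
C2 = 18.5815 uM

18.5815 uM


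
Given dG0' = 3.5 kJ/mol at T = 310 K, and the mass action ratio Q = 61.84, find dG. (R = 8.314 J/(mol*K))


dG = dG0' + RT * ln(Q) / 1000
dG = 3.5 + 8.314 * 310 * ln(61.84) / 1000
dG = 14.1304 kJ/mol

14.1304 kJ/mol


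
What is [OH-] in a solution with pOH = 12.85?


[OH-] = 10^(-pOH)
[OH-] = 10^(-12.85)
[OH-] = 1.413e-13 M

1.413e-13 M


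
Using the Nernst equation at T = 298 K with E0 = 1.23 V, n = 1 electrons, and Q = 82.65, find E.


E = E0 - (RT/nF) * ln(Q)
E = 1.23 - (8.314 * 298 / (1 * 96485)) * ln(82.65)
E = 1.1166 V

1.1166 V


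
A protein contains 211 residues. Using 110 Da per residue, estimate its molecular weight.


MW = n_residues * 110 Da
MW = 211 * 110
MW = 23210 Da

23210 Da


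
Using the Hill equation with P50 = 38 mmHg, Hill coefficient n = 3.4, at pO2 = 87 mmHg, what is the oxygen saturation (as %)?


Y = pO2^n / (P50^n + pO2^n)
Y = 87^3.4 / (38^3.4 + 87^3.4)
Y = 94.36%

94.36%


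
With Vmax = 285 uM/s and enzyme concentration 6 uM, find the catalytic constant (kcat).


kcat = Vmax / [E]t
kcat = 285 / 6
kcat = 47.5 s^-1

47.5 s^-1


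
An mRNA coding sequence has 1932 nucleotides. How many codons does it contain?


codons = nucleotides / 3
codons = 1932 / 3 = 644

644


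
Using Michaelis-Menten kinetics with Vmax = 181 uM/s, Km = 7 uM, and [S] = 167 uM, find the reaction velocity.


v = Vmax * [S] / (Km + [S])
v = 181 * 167 / (7 + 167)
v = 173.7184 uM/s

173.7184 uM/s


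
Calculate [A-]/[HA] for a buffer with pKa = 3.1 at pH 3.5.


[A-]/[HA] = 10^(pH - pKa)
= 10^(3.5 - 3.1)
= 2.5119

2.5119


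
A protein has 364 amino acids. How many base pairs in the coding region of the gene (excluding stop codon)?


Each amino acid = 1 codon = 3 bp
bp = 364 * 3 = 1092 bp

1092 bp


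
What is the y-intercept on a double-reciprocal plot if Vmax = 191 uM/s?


y-intercept = 1/Vmax
= 1/191
= 0.0052 s/uM

0.0052 s/uM


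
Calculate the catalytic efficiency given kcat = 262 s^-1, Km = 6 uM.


Catalytic efficiency = kcat / Km
= 262 / 6
= 43.6667 uM^-1*s^-1

43.6667 uM^-1*s^-1


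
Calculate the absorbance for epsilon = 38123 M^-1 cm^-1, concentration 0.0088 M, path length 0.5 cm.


A = epsilon * c * l
A = 38123 * 0.0088 * 0.5
A = 167.7412

167.7412


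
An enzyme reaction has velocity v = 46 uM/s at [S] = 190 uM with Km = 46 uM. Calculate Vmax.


Vmax = v * (Km + [S]) / [S]
Vmax = 46 * (46 + 190) / 190
Vmax = 57.1368 uM/s

57.1368 uM/s


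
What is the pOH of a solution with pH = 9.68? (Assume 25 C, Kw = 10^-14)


pOH = 14 - pH
pOH = 14 - 9.68
pOH = 4.32

4.32


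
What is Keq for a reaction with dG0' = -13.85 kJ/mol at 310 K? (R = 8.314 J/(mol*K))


Keq = exp(-dG0 * 1000 / (R * T))
Keq = exp(-(-13.85) * 1000 / (8.314 * 310))
Keq = 215.6717

215.6717


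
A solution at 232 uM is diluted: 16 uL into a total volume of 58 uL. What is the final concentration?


C2 = C1 * V1 / V2
C2 = 232 * 16 / 58
C2 = 64.0 uM

64.0 uM


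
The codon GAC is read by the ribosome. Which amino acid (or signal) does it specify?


Standard genetic code lookup.
Codon GAC -> Asp

Asp


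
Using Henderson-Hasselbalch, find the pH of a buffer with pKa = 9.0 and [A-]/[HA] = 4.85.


pH = pKa + log10([A-]/[HA])
pH = 9.0 + log10(4.85)
pH = 9.6857

9.6857


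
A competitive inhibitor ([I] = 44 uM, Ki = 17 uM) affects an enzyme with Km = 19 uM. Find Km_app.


Km_app = Km * (1 + [I]/Ki)
Km_app = 19 * (1 + 44/17)
Km_app = 68.1765 uM

68.1765 uM


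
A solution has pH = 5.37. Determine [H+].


[H+] = 10^(-pH)
[H+] = 10^(-5.37)
[H+] = 4.266e-06 M

4.266e-06 M


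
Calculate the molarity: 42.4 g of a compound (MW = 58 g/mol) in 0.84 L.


C = (mass / MW) / volume
C = (42.4 / 58) / 0.84
C = 0.8703 M

0.8703 M


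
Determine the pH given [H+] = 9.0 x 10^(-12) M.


pH = -log10([H+])
pH = -log10(9.0 x 10^(-12))
pH = 11.0458

11.0458


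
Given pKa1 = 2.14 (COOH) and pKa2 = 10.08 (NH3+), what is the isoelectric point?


pI = (pKa1 + pKa2) / 2
pI = (2.14 + 10.08) / 2
pI = 6.11

6.11


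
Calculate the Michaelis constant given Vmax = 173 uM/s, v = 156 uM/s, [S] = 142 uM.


Km = [S] * (Vmax - v) / v
Km = 142 * (173 - 156) / 156
Km = 15.4744 uM

15.4744 uM


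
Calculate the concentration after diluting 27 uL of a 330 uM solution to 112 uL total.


C2 = C1 * V1 / V2
C2 = 330 * 27 / 112
C2 = 79.5536 uM

79.5536 uM


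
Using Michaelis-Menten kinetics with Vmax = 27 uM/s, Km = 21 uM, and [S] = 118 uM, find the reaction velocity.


v = Vmax * [S] / (Km + [S])
v = 27 * 118 / (21 + 118)
v = 22.9209 uM/s

22.9209 uM/s


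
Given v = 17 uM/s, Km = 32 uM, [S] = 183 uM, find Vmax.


Vmax = v * (Km + [S]) / [S]
Vmax = 17 * (32 + 183) / 183
Vmax = 19.9727 uM/s

19.9727 uM/s


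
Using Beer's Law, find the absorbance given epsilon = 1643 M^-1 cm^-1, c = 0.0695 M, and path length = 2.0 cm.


A = epsilon * c * l
A = 1643 * 0.0695 * 2.0
A = 228.377

228.377


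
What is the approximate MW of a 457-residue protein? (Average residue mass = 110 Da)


MW = n_residues * 110 Da
MW = 457 * 110
MW = 50270 Da

50270 Da


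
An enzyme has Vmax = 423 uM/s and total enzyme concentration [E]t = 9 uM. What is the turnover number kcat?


kcat = Vmax / [E]t
kcat = 423 / 9
kcat = 47.0 s^-1

47.0 s^-1


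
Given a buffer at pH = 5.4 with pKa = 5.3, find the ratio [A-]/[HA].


[A-]/[HA] = 10^(pH - pKa)
= 10^(5.4 - 5.3)
= 1.2589

1.2589


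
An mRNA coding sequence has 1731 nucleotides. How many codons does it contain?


codons = nucleotides / 3
codons = 1731 / 3 = 577

577


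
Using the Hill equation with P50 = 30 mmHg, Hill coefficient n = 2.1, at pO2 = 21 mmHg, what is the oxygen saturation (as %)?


Y = pO2^n / (P50^n + pO2^n)
Y = 21^2.1 / (30^2.1 + 21^2.1)
Y = 32.1%

32.1%


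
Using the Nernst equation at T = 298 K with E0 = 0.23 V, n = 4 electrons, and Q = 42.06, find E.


E = E0 - (RT/nF) * ln(Q)
E = 0.23 - (8.314 * 298 / (4 * 96485)) * ln(42.06)
E = 0.206 V

0.206 V


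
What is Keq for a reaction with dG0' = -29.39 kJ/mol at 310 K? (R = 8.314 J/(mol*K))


Keq = exp(-dG0 * 1000 / (R * T))
Keq = exp(-(-29.39) * 1000 / (8.314 * 310))
Keq = 89610.6709

89610.6709


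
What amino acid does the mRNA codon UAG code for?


Standard genetic code lookup.
Codon UAG -> Stop

Stop


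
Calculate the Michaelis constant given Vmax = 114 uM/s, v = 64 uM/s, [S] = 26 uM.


Km = [S] * (Vmax - v) / v
Km = 26 * (114 - 64) / 64
Km = 20.3125 uM

20.3125 uM


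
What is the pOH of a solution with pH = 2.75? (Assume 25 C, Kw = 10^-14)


pOH = 14 - pH
pOH = 14 - 2.75
pOH = 11.25

11.25


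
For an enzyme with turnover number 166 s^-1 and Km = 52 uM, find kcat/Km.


Catalytic efficiency = kcat / Km
= 166 / 52
= 3.1923 uM^-1*s^-1

3.1923 uM^-1*s^-1


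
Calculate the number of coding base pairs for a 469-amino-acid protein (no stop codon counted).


Each amino acid = 1 codon = 3 bp
bp = 469 * 3 = 1407 bp

1407 bp


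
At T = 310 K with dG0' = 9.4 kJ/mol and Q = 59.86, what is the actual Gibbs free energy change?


dG = dG0' + RT * ln(Q) / 1000
dG = 9.4 + 8.314 * 310 * ln(59.86) / 1000
dG = 19.9465 kJ/mol

19.9465 kJ/mol


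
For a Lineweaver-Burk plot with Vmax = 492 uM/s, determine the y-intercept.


y-intercept = 1/Vmax
= 1/492
= 0.002 s/uM

0.002 s/uM


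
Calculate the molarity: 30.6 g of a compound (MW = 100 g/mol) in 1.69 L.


C = (mass / MW) / volume
C = (30.6 / 100) / 1.69
C = 0.1811 M

0.1811 M


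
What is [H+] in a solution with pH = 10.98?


[H+] = 10^(-pH)
[H+] = 10^(-10.98)
[H+] = 1.047e-11 M

1.047e-11 M


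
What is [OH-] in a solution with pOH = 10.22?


[OH-] = 10^(-pOH)
[OH-] = 10^(-10.22)
[OH-] = 6.026e-11 M

6.026e-11 M


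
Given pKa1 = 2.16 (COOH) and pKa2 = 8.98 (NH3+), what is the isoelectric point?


pI = (pKa1 + pKa2) / 2
pI = (2.16 + 8.98) / 2
pI = 5.57

5.57


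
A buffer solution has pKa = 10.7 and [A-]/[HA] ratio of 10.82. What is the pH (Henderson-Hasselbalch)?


pH = pKa + log10([A-]/[HA])
pH = 10.7 + log10(10.82)
pH = 11.7342

11.7342


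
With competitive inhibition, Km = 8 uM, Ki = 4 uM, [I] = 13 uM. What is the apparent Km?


Km_app = Km * (1 + [I]/Ki)
Km_app = 8 * (1 + 13/4)
Km_app = 34.0 uM

34.0 uM


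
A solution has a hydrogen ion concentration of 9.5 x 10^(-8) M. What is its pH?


pH = -log10([H+])
pH = -log10(9.5 x 10^(-8))
pH = 7.0223

7.0223


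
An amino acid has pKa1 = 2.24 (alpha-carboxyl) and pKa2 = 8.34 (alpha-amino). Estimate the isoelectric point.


pI = (pKa1 + pKa2) / 2
pI = (2.24 + 8.34) / 2
pI = 5.29

5.29


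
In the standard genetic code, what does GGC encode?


Standard genetic code lookup.
Codon GGC -> Gly

Gly


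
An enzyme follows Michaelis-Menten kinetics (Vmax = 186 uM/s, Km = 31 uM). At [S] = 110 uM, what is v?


v = Vmax * [S] / (Km + [S])
v = 186 * 110 / (31 + 110)
v = 145.1064 uM/s

145.1064 uM/s


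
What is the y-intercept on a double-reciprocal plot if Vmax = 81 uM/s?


y-intercept = 1/Vmax
= 1/81
= 0.0123 s/uM

0.0123 s/uM


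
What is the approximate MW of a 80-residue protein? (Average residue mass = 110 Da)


MW = n_residues * 110 Da
MW = 80 * 110
MW = 8800 Da

8800 Da


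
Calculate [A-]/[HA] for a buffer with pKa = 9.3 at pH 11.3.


[A-]/[HA] = 10^(pH - pKa)
= 10^(11.3 - 9.3)
= 100.0

100.0


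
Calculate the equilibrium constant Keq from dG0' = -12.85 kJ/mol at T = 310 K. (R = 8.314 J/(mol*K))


Keq = exp(-dG0 * 1000 / (R * T))
Keq = exp(-(-12.85) * 1000 / (8.314 * 310))
Keq = 146.3148

146.3148


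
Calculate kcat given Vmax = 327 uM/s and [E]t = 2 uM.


kcat = Vmax / [E]t
kcat = 327 / 2
kcat = 163.5 s^-1

163.5 s^-1


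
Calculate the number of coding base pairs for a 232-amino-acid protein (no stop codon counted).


Each amino acid = 1 codon = 3 bp
bp = 232 * 3 = 696 bp

696 bp


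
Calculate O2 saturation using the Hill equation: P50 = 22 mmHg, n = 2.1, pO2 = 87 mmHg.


Y = pO2^n / (P50^n + pO2^n)
Y = 87^2.1 / (22^2.1 + 87^2.1)
Y = 94.72%

94.72%


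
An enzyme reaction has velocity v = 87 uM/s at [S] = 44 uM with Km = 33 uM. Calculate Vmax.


Vmax = v * (Km + [S]) / [S]
Vmax = 87 * (33 + 44) / 44
Vmax = 152.25 uM/s

152.25 uM/s


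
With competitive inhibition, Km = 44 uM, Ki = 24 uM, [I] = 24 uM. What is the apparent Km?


Km_app = Km * (1 + [I]/Ki)
Km_app = 44 * (1 + 24/24)
Km_app = 88.0 uM

88.0 uM


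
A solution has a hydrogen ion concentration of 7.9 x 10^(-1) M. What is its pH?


pH = -log10([H+])
pH = -log10(7.9 x 10^(-1))
pH = 0.1024

0.1024


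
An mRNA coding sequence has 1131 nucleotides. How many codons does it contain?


codons = nucleotides / 3
codons = 1131 / 3 = 377

377


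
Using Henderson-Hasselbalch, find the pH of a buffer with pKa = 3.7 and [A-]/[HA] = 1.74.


pH = pKa + log10([A-]/[HA])
pH = 3.7 + log10(1.74)
pH = 3.9405

3.9405


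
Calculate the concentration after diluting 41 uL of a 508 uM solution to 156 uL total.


C2 = C1 * V1 / V2
C2 = 508 * 41 / 156
C2 = 133.5128 uM

133.5128 uM
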